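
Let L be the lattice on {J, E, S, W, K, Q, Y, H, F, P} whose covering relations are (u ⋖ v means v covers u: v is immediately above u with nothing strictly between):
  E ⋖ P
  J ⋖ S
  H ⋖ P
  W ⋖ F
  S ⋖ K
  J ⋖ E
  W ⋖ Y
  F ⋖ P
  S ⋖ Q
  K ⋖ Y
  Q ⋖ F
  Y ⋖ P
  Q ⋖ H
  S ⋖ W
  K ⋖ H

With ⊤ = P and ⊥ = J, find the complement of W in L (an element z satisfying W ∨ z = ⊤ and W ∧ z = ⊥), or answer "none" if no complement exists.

E

Need z with W ∨ z = P and W ∧ z = J.
Checking each element gives: E.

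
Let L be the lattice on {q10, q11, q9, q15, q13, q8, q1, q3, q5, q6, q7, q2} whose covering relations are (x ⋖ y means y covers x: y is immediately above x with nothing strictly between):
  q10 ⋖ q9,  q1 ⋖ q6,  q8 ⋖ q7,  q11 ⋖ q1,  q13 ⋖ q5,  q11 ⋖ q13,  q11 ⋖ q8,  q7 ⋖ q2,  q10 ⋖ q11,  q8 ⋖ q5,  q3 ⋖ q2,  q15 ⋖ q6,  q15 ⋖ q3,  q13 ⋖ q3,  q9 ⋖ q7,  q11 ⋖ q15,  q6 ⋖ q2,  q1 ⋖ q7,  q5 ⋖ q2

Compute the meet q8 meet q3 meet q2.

Common lower bounds of {q8, q3, q2}: q10, q11.
The greatest among these is q11.

q11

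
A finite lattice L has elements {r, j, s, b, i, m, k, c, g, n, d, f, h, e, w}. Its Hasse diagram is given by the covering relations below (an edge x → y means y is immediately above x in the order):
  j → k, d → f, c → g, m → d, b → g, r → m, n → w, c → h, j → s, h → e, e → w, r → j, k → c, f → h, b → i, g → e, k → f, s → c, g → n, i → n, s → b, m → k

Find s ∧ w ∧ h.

Common lower bounds of {s, w, h}: j, r, s.
The greatest among these is s.

s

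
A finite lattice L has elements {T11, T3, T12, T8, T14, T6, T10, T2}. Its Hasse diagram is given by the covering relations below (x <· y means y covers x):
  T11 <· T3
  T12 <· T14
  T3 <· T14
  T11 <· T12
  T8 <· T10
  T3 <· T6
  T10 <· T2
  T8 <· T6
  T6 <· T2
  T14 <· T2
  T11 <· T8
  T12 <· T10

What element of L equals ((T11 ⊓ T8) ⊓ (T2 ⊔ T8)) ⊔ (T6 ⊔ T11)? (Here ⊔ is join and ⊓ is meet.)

T6

T11 ∧ T8 = T11
T2 ∨ T8 = T2
T11 ∧ T2 = T11
T6 ∨ T11 = T6
T11 ∨ T6 = T6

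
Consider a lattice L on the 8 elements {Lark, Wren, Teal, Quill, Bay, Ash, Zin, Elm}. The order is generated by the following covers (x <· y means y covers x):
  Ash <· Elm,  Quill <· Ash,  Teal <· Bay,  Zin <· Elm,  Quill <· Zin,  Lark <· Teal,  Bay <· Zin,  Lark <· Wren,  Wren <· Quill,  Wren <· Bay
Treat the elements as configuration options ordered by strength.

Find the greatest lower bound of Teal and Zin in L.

Common lower bounds of {Teal, Zin}: Lark, Teal.
The greatest among these is Teal.

Teal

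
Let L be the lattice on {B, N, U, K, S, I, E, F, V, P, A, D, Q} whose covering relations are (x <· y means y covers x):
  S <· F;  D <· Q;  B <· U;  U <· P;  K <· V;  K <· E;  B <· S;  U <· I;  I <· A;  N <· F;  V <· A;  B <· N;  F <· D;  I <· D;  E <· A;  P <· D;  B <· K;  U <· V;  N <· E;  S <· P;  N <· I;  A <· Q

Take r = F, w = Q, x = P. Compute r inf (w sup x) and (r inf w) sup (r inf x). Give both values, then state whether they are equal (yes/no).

F; F; yes

w sup x = Q, so r inf (w sup x) = F inf Q = F.
r inf w = F and r inf x = S, so (r inf w) sup (r inf x) = F sup S = F.
Equal: yes.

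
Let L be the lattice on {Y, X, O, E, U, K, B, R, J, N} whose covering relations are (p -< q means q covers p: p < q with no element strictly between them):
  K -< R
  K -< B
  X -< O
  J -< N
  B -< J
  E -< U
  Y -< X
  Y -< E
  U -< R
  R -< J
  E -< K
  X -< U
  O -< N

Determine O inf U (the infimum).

Common lower bounds of {O, U}: X, Y.
The greatest among these is X.

X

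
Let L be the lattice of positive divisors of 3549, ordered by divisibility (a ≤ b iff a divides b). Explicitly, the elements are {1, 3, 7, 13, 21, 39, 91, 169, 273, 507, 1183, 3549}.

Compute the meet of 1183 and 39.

In the divisibility order, the meet is the greatest common divisor: gcd(1183, 39) = 13.

13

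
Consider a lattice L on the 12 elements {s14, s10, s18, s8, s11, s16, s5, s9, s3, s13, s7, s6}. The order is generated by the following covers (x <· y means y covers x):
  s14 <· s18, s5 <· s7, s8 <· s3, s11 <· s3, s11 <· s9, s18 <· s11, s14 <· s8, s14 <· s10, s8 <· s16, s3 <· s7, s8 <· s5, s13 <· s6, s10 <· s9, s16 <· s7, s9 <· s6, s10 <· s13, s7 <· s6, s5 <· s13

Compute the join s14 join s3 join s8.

s3

Common upper bounds of {s14, s3, s8}: s3, s6, s7.
The least among these is s3.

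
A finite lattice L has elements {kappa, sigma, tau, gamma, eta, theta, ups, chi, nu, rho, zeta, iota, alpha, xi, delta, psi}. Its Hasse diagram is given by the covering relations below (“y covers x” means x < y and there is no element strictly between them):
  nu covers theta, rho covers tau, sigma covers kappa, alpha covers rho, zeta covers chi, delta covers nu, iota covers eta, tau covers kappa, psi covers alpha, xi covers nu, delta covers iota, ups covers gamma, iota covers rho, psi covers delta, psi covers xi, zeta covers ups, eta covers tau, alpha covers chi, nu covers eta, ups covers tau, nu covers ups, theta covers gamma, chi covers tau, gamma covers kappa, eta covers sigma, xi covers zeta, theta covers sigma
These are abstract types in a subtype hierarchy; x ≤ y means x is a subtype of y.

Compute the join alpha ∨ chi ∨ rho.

Common upper bounds of {alpha, chi, rho}: alpha, psi.
The least among these is alpha.

alpha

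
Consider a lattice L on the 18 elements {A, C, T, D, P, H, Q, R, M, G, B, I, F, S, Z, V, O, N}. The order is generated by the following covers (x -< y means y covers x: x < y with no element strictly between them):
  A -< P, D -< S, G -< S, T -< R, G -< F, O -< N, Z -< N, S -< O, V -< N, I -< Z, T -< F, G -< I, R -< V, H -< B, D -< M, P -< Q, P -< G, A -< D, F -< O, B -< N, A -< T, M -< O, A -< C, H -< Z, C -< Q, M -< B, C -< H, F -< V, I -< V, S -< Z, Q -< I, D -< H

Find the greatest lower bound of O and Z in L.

Common lower bounds of {O, Z}: A, D, G, P, S.
The greatest among these is S.

S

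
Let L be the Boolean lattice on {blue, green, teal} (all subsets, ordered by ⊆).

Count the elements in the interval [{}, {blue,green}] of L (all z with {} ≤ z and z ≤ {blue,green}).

The interval [{}, {blue,green}] = {{blue,green}, {blue}, {green}, {}}, which has 4 elements.

4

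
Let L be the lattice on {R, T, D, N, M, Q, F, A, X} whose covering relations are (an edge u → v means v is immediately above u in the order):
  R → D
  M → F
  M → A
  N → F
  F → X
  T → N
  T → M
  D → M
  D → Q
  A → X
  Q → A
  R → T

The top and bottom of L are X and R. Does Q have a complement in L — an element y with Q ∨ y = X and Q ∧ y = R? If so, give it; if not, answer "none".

N

Need y with Q ∨ y = X and Q ∧ y = R.
Checking each element gives: N.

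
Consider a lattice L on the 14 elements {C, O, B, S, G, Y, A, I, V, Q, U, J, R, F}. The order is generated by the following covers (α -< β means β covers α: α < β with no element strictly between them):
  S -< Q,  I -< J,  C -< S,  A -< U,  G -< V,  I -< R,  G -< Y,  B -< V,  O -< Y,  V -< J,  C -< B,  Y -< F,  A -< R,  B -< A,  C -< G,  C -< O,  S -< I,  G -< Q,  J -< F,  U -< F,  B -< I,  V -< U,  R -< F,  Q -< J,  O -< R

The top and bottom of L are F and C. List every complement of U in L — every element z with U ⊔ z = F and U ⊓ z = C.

O, S

Need z with U ∨ z = F and U ∧ z = C.
Checking each element gives: O, S.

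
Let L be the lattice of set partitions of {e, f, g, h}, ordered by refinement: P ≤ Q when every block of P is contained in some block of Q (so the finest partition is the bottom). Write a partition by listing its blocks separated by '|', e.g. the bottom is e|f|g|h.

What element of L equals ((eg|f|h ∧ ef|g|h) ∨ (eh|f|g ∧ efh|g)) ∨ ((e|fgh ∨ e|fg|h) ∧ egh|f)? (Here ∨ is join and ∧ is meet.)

eg|f|h ∧ ef|g|h = e|f|g|h
eh|f|g ∧ efh|g = eh|f|g
e|f|g|h ∨ eh|f|g = eh|f|g
e|fgh ∨ e|fg|h = e|fgh
e|fgh ∧ egh|f = e|f|gh
eh|f|g ∨ e|f|gh = egh|f

egh|f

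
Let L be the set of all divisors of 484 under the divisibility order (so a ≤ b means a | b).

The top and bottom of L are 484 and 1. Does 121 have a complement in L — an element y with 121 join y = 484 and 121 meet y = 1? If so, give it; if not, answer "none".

Need y with 121 ∨ y = 484 and 121 ∧ y = 1.
Checking each element gives: 4.

4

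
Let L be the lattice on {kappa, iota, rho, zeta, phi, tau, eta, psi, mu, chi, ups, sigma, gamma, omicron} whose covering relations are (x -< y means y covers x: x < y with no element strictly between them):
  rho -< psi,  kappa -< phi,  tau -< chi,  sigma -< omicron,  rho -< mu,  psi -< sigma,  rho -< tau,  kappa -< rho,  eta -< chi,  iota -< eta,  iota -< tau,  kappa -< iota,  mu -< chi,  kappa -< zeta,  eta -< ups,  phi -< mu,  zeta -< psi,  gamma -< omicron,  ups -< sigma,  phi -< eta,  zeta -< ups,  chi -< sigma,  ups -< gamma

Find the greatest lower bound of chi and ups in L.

eta

Common lower bounds of {chi, ups}: eta, iota, kappa, phi.
The greatest among these is eta.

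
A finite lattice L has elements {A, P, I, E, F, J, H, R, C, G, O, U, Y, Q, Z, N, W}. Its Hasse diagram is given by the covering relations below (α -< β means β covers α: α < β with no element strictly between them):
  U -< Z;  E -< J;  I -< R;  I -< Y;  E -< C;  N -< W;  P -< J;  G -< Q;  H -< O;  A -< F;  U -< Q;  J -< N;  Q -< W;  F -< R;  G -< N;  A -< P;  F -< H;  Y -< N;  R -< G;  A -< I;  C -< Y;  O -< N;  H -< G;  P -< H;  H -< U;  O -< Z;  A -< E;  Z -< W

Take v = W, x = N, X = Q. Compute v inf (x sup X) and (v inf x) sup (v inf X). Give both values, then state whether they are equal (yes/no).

W; W; yes

x sup X = W, so v inf (x sup X) = W inf W = W.
v inf x = N and v inf X = Q, so (v inf x) sup (v inf X) = N sup Q = W.
Equal: yes.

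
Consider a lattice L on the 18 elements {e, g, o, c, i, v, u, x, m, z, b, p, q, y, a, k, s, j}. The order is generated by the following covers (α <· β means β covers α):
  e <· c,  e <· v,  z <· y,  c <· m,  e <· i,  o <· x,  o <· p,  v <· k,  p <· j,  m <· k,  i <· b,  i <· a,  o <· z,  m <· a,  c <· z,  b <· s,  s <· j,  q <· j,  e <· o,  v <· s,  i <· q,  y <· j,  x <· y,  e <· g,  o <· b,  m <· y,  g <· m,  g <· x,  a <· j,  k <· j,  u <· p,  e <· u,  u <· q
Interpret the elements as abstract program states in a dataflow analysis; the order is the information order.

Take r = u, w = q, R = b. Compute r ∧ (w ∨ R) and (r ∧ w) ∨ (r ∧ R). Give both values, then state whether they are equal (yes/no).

w ∨ R = j, so r ∧ (w ∨ R) = u ∧ j = u.
r ∧ w = u and r ∧ R = e, so (r ∧ w) ∨ (r ∧ R) = u ∨ e = u.
Equal: yes.

u; u; yes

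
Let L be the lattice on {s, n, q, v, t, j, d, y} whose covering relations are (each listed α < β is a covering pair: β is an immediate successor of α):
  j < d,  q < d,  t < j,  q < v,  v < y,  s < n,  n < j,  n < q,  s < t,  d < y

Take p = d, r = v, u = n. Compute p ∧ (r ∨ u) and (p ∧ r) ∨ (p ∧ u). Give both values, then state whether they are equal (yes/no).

r ∨ u = v, so p ∧ (r ∨ u) = d ∧ v = q.
p ∧ r = q and p ∧ u = n, so (p ∧ r) ∨ (p ∧ u) = q ∨ n = q.
Equal: yes.

q; q; yes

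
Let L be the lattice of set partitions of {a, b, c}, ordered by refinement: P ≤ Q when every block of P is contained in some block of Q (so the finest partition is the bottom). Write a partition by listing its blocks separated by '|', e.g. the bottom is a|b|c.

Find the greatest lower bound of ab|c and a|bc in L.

a|b|c

The meet (common refinement) of ab|c and a|bc intersects blocks pairwise, giving a|b|c.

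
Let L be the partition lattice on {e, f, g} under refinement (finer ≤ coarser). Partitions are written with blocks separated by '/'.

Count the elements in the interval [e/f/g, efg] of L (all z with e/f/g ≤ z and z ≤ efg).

The interval [e/f/g, efg] = {e/f/g, e/fg, ef/g, efg, eg/f}, which has 5 elements.

5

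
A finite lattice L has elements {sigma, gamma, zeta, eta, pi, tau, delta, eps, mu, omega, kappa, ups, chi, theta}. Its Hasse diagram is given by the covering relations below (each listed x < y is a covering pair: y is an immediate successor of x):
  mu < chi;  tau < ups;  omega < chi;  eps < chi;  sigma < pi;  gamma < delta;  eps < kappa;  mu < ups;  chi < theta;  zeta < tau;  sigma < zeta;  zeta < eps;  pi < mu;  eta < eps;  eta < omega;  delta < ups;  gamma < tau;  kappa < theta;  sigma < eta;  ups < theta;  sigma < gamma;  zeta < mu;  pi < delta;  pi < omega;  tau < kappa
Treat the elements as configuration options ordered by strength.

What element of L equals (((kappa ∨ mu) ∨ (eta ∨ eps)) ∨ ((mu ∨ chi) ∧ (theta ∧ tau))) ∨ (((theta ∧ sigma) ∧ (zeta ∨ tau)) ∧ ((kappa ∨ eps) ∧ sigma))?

theta

kappa ∨ mu = theta
eta ∨ eps = eps
theta ∨ eps = theta
mu ∨ chi = chi
theta ∧ tau = tau
chi ∧ tau = zeta
theta ∨ zeta = theta
theta ∧ sigma = sigma
zeta ∨ tau = tau
sigma ∧ tau = sigma
kappa ∨ eps = kappa
kappa ∧ sigma = sigma
sigma ∧ sigma = sigma
theta ∨ sigma = theta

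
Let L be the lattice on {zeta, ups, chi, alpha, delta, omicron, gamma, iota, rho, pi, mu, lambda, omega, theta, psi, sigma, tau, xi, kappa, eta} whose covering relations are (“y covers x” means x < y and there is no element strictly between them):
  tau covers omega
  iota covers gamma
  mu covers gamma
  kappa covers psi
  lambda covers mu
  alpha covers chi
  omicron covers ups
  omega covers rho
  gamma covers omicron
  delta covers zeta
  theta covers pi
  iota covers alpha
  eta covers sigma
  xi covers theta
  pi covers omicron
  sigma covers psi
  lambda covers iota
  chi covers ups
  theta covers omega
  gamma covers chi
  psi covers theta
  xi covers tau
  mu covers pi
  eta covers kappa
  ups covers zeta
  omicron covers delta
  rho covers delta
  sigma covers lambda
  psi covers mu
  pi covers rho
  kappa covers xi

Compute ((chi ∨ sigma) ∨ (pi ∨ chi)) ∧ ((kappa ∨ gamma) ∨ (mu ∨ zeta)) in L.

psi

chi ∨ sigma = sigma
pi ∨ chi = mu
sigma ∨ mu = sigma
kappa ∨ gamma = kappa
mu ∨ zeta = mu
kappa ∨ mu = kappa
sigma ∧ kappa = psi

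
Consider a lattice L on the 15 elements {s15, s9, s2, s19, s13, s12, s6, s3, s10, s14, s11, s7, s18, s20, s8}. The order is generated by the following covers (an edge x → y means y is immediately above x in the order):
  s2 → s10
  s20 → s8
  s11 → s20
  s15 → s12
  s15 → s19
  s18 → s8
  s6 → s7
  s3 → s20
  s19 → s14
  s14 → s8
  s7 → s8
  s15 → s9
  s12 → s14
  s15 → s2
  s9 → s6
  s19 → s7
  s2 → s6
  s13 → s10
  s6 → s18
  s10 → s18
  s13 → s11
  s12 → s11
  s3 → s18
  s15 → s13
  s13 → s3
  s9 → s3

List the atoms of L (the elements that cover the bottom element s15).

The atoms are exactly the elements that cover s15: s12, s13, s19, s2, s9.

s12, s13, s19, s2, s9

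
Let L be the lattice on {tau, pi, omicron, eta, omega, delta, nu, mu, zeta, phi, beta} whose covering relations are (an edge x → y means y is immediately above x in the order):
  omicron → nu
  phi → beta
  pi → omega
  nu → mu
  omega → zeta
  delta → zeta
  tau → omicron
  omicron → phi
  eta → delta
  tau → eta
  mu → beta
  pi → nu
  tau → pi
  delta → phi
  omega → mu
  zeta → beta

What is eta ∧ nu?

Common lower bounds of {eta, nu}: tau.
The greatest among these is tau.

tau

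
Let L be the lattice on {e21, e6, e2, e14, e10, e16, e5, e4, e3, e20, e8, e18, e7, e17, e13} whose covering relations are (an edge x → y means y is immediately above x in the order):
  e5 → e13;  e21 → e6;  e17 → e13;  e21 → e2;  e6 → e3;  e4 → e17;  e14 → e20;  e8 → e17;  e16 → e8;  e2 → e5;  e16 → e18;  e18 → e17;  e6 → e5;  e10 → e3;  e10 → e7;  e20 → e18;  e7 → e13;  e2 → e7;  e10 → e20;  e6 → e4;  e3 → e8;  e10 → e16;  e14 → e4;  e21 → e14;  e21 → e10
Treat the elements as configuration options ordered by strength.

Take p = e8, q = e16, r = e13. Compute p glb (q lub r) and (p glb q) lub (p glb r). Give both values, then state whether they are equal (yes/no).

q lub r = e13, so p glb (q lub r) = e8 glb e13 = e8.
p glb q = e16 and p glb r = e8, so (p glb q) lub (p glb r) = e16 lub e8 = e8.
Equal: yes.

e8; e8; yes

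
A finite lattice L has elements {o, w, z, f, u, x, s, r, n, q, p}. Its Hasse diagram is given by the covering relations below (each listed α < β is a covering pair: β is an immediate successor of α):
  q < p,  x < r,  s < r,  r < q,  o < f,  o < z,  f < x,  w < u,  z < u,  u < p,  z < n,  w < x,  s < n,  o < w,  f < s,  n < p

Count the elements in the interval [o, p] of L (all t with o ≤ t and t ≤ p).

The interval [o, p] = {f, n, o, p, q, r, s, u, w, x, z}, which has 11 elements.

11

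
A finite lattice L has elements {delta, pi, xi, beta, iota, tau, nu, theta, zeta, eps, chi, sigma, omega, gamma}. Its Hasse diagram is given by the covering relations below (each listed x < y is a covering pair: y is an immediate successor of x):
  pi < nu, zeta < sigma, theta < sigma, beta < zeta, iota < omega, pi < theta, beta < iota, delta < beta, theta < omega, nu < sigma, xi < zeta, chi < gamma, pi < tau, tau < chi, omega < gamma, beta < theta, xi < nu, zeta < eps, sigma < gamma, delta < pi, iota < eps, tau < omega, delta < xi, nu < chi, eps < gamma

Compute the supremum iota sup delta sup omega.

Common upper bounds of {iota, delta, omega}: gamma, omega.
The least among these is omega.

omega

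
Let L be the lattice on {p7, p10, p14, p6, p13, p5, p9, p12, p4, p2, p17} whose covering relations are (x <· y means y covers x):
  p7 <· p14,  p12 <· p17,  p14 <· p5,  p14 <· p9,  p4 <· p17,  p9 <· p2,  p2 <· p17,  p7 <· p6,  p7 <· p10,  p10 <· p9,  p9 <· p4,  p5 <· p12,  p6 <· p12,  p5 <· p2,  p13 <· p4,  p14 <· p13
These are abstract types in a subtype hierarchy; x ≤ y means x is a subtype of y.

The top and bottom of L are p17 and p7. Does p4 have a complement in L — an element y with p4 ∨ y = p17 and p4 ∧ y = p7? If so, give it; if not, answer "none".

p6

Need y with p4 ∨ y = p17 and p4 ∧ y = p7.
Checking each element gives: p6.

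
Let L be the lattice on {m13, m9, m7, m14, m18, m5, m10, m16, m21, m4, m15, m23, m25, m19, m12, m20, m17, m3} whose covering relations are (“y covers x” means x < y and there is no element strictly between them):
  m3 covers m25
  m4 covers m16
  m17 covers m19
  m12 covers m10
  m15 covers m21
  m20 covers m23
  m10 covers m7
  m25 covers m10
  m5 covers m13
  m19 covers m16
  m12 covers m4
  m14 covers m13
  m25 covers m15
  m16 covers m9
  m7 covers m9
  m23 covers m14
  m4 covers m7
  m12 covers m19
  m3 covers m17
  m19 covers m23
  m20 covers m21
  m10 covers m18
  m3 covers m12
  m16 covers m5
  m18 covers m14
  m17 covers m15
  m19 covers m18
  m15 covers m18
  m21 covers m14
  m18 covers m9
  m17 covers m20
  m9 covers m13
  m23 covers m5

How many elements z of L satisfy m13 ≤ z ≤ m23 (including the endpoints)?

The interval [m13, m23] = {m13, m14, m23, m5}, which has 4 elements.

4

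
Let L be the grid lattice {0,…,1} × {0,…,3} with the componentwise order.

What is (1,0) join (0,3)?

In a product of chains, the join is componentwise max, giving (1,3).

(1,3)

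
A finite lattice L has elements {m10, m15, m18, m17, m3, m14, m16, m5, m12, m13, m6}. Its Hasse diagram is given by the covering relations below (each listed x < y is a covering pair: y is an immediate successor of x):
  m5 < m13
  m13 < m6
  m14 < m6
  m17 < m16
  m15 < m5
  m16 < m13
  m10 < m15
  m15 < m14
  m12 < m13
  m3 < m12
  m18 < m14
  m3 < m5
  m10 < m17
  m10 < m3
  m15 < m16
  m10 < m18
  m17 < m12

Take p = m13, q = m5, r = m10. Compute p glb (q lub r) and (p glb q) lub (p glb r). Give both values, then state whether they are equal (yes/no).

m5; m5; yes

q lub r = m5, so p glb (q lub r) = m13 glb m5 = m5.
p glb q = m5 and p glb r = m10, so (p glb q) lub (p glb r) = m5 lub m10 = m5.
Equal: yes.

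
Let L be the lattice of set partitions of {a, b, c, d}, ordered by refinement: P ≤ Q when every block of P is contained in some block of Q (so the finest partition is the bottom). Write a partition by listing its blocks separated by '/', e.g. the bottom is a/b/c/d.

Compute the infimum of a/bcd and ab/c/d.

Common lower bounds of {a/bcd, ab/c/d}: a/b/c/d.
The greatest among these is a/b/c/d.

a/b/c/d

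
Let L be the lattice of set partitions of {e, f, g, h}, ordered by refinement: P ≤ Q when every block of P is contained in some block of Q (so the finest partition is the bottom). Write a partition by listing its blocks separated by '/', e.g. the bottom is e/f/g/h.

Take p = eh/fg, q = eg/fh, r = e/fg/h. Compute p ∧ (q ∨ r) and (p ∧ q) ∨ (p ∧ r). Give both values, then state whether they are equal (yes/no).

eh/fg; e/fg/h; no

q ∨ r = efgh, so p ∧ (q ∨ r) = eh/fg ∧ efgh = eh/fg.
p ∧ q = e/f/g/h and p ∧ r = e/fg/h, so (p ∧ q) ∨ (p ∧ r) = e/f/g/h ∨ e/fg/h = e/fg/h.
Equal: no.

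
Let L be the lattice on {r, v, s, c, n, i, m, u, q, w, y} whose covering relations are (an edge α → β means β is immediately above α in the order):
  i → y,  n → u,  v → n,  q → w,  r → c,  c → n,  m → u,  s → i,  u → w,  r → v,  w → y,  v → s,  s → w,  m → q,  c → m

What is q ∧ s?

r

Common lower bounds of {q, s}: r.
The greatest among these is r.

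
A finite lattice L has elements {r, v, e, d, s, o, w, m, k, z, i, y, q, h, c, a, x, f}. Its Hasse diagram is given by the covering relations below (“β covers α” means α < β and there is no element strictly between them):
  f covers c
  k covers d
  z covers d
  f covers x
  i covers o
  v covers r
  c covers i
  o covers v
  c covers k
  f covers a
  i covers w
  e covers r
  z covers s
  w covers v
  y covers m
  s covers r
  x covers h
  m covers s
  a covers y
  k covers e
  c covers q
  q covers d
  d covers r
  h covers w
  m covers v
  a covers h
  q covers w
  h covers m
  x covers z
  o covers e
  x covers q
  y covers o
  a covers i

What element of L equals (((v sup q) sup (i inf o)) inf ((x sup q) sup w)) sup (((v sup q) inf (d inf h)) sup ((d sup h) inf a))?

v ∨ q = q
i ∧ o = o
q ∨ o = c
x ∨ q = x
x ∨ w = x
c ∧ x = q
v ∨ q = q
d ∧ h = r
q ∧ r = r
d ∨ h = x
x ∧ a = h
r ∨ h = h
q ∨ h = x

x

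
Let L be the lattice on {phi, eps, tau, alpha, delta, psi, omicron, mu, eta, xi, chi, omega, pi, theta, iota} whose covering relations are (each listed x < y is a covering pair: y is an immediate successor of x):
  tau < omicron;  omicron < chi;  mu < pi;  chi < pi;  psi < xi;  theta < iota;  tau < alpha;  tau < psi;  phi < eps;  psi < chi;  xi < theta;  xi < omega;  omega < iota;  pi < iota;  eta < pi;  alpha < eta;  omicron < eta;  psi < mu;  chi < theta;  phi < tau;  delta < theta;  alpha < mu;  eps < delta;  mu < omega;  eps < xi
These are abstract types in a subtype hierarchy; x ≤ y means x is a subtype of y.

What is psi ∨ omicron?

chi

Common upper bounds of {psi, omicron}: chi, iota, pi, theta.
The least among these is chi.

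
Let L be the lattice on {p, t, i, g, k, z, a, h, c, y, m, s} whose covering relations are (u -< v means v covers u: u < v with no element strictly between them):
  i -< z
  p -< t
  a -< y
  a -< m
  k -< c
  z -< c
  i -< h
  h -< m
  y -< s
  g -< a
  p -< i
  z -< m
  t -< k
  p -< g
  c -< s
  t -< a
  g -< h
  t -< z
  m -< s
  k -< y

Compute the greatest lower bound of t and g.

p

Common lower bounds of {t, g}: p.
The greatest among these is p.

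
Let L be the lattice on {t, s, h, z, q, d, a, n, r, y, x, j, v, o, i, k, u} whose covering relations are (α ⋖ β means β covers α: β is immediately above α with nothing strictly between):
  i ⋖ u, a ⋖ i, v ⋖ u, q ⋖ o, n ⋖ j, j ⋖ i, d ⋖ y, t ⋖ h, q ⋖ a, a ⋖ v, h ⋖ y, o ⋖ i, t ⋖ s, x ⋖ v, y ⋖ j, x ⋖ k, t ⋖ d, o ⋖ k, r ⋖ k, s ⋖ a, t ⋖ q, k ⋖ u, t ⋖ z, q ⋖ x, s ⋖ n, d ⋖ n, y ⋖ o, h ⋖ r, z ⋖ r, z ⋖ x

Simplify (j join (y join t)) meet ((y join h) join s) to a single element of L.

j

y ∨ t = y
j ∨ y = j
y ∨ h = y
y ∨ s = j
j ∧ j = j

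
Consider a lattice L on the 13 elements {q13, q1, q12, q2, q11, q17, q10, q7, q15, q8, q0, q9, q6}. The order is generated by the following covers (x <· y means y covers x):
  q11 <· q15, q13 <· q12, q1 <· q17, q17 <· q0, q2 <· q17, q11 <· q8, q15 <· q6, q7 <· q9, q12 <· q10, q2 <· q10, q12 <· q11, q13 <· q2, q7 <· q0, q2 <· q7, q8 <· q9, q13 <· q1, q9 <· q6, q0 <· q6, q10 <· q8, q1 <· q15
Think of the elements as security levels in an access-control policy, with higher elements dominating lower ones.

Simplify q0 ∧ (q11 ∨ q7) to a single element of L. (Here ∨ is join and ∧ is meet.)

q7

q11 ∨ q7 = q9
q0 ∧ q9 = q7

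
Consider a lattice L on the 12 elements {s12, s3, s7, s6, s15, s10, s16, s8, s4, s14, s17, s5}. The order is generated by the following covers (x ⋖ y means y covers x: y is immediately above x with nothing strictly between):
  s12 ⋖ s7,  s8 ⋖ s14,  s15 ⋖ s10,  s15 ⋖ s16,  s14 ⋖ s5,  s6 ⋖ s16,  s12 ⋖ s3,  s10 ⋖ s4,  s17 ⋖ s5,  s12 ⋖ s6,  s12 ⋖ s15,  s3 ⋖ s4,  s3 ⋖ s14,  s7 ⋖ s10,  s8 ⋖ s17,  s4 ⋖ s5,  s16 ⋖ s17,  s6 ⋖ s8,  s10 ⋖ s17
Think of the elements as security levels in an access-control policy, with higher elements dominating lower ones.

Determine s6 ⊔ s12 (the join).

Common upper bounds of {s6, s12}: s14, s16, s17, s5, s6, s8.
The least among these is s6.

s6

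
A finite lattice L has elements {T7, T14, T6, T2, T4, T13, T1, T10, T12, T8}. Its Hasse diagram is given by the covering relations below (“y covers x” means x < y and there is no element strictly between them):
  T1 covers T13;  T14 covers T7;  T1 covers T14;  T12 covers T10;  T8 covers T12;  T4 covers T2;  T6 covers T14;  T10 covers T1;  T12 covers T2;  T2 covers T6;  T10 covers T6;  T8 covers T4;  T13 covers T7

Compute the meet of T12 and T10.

T10

Common lower bounds of {T12, T10}: T1, T10, T13, T14, T6, T7.
The greatest among these is T10.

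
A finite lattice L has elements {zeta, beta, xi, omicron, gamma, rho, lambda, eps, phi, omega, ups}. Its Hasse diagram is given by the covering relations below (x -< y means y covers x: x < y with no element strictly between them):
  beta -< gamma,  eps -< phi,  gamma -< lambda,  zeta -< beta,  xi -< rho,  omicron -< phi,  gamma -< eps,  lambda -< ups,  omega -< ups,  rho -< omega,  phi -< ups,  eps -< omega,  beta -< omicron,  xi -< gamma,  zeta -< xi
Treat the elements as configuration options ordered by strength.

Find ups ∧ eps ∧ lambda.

Common lower bounds of {ups, eps, lambda}: beta, gamma, xi, zeta.
The greatest among these is gamma.

gamma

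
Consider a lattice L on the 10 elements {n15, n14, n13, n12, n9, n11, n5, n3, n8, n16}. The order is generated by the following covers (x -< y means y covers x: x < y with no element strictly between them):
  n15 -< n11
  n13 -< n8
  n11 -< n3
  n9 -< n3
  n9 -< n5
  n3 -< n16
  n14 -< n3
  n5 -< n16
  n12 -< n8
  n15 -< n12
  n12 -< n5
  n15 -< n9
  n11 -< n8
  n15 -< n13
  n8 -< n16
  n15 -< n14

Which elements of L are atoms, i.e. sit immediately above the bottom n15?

n11, n12, n13, n14, n9

The atoms are exactly the elements that cover n15: n11, n12, n13, n14, n9.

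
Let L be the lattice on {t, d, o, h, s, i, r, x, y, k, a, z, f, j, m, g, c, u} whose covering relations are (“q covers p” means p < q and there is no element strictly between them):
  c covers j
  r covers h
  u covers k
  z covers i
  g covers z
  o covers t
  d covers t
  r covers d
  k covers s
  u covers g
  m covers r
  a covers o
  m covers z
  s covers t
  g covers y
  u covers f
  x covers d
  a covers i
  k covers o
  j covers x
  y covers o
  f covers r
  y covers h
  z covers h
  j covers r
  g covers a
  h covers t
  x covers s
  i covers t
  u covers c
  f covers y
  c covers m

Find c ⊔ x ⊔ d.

c

Common upper bounds of {c, x, d}: c, u.
The least among these is c.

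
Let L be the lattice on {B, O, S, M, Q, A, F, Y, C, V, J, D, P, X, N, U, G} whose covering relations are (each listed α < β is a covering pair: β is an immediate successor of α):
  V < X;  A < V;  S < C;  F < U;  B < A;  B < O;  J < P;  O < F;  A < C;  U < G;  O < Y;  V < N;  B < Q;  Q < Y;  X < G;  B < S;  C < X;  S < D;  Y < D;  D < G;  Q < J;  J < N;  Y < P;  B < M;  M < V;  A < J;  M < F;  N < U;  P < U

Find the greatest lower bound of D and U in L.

Y

Common lower bounds of {D, U}: B, O, Q, Y.
The greatest among these is Y.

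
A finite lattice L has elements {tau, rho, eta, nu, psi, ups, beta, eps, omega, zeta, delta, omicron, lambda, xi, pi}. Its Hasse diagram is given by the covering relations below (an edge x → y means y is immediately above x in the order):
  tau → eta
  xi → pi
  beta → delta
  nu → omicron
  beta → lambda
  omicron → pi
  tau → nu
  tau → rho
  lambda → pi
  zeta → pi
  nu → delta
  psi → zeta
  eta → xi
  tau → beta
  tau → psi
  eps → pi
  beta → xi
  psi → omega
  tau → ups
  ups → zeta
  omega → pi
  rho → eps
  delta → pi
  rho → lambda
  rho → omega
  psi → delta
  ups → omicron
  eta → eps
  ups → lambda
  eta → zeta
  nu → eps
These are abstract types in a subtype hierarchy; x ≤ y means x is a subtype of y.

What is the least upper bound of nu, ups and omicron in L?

omicron

Common upper bounds of {nu, ups, omicron}: omicron, pi.
The least among these is omicron.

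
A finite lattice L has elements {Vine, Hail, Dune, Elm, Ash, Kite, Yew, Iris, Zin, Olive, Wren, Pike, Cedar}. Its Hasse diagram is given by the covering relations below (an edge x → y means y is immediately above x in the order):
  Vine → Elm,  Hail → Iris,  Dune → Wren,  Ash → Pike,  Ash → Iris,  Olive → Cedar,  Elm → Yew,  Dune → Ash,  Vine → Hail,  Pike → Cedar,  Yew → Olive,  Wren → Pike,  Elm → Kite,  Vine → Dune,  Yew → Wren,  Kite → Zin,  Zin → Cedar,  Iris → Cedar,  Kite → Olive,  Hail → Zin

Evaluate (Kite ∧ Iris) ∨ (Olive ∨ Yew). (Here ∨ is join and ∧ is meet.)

Kite ∧ Iris = Vine
Olive ∨ Yew = Olive
Vine ∨ Olive = Olive

Olive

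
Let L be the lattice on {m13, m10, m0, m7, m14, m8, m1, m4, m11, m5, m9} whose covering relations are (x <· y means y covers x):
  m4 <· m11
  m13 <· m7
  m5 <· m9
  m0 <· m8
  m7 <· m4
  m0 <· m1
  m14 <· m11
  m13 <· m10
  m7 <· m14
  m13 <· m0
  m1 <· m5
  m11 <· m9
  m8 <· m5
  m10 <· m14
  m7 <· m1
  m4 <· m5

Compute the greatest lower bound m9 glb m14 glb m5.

Common lower bounds of {m9, m14, m5}: m13, m7.
The greatest among these is m7.

m7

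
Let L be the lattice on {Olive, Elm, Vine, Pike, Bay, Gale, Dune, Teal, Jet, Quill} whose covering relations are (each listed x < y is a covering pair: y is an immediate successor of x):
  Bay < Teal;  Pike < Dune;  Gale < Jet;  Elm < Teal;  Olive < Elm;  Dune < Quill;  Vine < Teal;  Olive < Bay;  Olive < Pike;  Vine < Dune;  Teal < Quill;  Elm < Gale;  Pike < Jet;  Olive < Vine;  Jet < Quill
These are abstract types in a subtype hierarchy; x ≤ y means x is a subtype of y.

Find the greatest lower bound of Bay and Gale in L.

Common lower bounds of {Bay, Gale}: Olive.
The greatest among these is Olive.

Olive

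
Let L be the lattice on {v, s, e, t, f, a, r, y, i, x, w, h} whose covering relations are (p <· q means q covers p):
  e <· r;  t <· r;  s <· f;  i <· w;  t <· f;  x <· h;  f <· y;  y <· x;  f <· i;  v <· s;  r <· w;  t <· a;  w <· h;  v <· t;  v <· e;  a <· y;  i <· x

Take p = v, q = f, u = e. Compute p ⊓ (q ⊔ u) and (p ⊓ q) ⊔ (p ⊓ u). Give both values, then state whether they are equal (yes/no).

v; v; yes

q ⊔ u = w, so p ⊓ (q ⊔ u) = v ⊓ w = v.
p ⊓ q = v and p ⊓ u = v, so (p ⊓ q) ⊔ (p ⊓ u) = v ⊔ v = v.
Equal: yes.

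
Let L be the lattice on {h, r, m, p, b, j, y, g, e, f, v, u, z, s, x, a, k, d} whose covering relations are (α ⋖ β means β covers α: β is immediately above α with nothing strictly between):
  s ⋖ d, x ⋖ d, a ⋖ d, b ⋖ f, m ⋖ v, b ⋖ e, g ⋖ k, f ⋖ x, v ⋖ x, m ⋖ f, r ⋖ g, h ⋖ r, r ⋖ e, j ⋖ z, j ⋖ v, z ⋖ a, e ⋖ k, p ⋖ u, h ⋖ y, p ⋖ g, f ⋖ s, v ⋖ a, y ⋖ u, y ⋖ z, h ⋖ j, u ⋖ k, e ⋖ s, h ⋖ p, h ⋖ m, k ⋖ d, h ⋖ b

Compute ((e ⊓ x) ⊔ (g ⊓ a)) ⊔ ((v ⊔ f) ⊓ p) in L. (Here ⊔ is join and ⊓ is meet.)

b

e ∧ x = b
g ∧ a = h
b ∨ h = b
v ∨ f = x
x ∧ p = h
b ∨ h = b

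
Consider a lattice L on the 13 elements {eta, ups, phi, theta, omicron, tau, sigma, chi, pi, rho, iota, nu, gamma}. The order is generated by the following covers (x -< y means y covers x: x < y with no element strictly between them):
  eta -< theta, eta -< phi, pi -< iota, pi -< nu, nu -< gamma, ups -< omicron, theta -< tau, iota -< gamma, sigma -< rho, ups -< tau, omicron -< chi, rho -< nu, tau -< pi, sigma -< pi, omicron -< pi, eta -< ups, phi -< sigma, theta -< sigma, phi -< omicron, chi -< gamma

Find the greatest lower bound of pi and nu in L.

pi

Common lower bounds of {pi, nu}: eta, omicron, phi, pi, sigma, tau, theta, ups.
The greatest among these is pi.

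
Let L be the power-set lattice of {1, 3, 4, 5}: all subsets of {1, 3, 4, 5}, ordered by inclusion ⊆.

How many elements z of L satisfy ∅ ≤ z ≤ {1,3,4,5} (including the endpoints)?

16

The interval [∅, {1,3,4,5}] = {{1,3,4,5}, {1,3,4}, {1,3,5}, {1,3}, {1,4,5}, {1,4}, {1,5}, {1}, {3,4,5}, {3,4}, {3,5}, {3}, {4,5}, {4}, {5}, ∅}, which has 16 elements.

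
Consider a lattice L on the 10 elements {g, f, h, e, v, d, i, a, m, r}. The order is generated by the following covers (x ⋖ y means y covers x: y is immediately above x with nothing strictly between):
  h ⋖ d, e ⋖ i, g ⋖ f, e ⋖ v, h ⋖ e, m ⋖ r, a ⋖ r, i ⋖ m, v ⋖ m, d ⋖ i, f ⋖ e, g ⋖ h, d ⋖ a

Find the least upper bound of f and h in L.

e

Common upper bounds of {f, h}: e, i, m, r, v.
The least among these is e.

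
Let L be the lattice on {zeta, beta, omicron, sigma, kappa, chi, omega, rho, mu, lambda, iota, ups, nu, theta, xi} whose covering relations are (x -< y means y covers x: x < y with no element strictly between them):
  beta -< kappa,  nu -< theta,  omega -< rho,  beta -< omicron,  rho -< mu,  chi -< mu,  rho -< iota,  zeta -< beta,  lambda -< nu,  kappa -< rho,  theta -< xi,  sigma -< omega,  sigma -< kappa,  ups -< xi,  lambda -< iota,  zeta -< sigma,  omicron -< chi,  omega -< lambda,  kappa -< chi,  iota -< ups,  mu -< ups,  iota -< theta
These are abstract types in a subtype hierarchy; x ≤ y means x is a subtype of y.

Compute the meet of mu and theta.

Common lower bounds of {mu, theta}: beta, kappa, omega, rho, sigma, zeta.
The greatest among these is rho.

rho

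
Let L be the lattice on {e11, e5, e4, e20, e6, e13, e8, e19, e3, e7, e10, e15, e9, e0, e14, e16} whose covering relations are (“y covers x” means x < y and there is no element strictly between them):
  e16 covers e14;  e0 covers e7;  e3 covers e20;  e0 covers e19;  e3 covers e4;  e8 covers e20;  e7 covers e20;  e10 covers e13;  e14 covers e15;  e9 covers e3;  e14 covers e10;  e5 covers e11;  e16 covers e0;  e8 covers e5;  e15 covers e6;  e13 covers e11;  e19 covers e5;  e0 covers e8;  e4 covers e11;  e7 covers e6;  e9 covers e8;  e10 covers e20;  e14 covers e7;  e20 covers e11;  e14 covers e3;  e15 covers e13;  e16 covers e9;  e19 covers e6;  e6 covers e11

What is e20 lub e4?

e3

Common upper bounds of {e20, e4}: e14, e16, e3, e9.
The least among these is e3.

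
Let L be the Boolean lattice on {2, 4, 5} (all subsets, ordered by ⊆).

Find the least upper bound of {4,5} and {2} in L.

Common upper bounds of {{4,5}, {2}}: {2,4,5}.
The least among these is {2,4,5}.

{2,4,5}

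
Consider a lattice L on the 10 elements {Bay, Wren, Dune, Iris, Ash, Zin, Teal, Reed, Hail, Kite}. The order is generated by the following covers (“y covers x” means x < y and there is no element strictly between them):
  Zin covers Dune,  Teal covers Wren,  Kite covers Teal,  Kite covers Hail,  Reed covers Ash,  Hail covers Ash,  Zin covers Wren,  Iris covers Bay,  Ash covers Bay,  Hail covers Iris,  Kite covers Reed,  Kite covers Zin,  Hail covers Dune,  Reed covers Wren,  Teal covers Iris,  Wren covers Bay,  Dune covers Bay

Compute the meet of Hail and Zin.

Dune

Common lower bounds of {Hail, Zin}: Bay, Dune.
The greatest among these is Dune.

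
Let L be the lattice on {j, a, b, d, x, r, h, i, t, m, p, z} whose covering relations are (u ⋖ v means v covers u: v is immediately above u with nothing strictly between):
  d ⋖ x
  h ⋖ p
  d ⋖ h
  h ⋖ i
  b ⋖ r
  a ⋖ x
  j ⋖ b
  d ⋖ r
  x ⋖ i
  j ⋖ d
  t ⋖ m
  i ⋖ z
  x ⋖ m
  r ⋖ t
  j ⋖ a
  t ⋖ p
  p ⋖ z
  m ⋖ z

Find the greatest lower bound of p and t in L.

Common lower bounds of {p, t}: b, d, j, r, t.
The greatest among these is t.

t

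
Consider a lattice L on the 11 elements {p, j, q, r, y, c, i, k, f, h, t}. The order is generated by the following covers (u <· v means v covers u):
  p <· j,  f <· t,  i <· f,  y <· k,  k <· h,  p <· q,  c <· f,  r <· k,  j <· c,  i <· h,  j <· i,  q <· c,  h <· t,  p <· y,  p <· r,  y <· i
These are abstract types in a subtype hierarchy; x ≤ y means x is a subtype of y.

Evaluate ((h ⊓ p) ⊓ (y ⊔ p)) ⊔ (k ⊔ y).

k

h ∧ p = p
y ∨ p = y
p ∧ y = p
k ∨ y = k
p ∨ k = k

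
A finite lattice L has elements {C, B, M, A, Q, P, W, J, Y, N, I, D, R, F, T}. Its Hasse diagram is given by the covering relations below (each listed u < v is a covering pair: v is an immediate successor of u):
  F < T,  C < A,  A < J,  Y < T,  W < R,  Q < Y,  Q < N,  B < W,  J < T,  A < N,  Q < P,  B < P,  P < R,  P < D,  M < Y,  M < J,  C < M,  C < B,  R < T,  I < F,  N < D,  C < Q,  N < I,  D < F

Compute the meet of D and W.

B

Common lower bounds of {D, W}: B, C.
The greatest among these is B.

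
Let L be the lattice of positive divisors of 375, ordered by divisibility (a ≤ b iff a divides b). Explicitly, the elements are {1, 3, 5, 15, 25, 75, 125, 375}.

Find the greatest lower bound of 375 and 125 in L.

125

In the divisibility order, the meet is the greatest common divisor: gcd(375, 125) = 125.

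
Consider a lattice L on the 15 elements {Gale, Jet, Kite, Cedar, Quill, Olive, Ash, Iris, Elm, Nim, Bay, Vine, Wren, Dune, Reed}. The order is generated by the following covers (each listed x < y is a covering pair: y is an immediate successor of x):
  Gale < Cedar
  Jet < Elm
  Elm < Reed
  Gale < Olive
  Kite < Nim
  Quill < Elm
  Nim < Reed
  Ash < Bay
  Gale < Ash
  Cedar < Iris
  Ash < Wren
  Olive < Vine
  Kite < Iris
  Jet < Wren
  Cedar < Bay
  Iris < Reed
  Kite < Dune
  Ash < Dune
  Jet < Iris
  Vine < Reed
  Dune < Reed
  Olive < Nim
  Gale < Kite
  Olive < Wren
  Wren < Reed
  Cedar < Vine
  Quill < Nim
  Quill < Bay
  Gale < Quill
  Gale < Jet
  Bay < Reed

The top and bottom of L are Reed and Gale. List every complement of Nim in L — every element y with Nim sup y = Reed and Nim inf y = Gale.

Ash, Cedar, Jet

Need y with Nim ∨ y = Reed and Nim ∧ y = Gale.
Checking each element gives: Ash, Cedar, Jet.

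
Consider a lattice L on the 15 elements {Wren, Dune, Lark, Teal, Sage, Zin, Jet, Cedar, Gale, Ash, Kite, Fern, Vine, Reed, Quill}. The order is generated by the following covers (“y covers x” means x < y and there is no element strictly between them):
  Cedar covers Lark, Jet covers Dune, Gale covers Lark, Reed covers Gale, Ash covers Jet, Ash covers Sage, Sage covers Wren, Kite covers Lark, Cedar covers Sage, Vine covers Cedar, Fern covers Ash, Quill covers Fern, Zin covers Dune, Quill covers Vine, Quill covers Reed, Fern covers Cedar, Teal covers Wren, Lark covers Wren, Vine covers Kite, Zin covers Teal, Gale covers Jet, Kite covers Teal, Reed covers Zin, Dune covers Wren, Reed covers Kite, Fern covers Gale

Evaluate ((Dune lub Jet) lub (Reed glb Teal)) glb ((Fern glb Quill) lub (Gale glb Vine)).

Dune ∨ Jet = Jet
Reed ∧ Teal = Teal
Jet ∨ Teal = Reed
Fern ∧ Quill = Fern
Gale ∧ Vine = Lark
Fern ∨ Lark = Fern
Reed ∧ Fern = Gale

Gale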